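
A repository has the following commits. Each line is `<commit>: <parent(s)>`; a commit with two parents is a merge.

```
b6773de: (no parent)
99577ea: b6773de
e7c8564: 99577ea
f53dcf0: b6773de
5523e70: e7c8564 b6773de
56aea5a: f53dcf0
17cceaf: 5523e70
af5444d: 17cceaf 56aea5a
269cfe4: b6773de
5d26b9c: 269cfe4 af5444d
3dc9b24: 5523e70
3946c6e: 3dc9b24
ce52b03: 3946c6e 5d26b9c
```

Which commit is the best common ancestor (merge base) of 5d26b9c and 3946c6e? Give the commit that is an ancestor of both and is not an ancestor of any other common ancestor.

Ancestors of 5d26b9c: {17cceaf, 269cfe4, 5523e70, 56aea5a, 5d26b9c, 99577ea, af5444d, b6773de, e7c8564, f53dcf0}.
Ancestors of 3946c6e: {3946c6e, 3dc9b24, 5523e70, 99577ea, b6773de, e7c8564}.
Common ancestors: {5523e70, 99577ea, b6773de, e7c8564}.
Among these, 5523e70 is not an ancestor of any other common ancestor — it is the merge base.

5523e70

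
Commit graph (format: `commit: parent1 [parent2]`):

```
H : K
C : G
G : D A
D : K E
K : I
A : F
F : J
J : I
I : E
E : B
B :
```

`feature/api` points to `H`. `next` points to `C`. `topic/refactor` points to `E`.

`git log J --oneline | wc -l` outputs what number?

Walking parent pointers from J: reachable set = {B, E, I, J}.
That is 4 commits.

4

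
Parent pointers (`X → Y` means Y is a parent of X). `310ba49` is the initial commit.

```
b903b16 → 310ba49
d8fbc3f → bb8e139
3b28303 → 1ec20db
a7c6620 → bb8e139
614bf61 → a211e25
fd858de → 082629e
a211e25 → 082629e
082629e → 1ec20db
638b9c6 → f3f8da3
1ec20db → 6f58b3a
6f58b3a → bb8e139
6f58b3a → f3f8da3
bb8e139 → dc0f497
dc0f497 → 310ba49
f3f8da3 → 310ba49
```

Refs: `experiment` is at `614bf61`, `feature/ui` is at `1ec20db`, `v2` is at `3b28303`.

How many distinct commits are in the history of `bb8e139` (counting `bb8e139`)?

3

Walking parent pointers from bb8e139: reachable set = {310ba49, bb8e139, dc0f497}.
That is 3 commits.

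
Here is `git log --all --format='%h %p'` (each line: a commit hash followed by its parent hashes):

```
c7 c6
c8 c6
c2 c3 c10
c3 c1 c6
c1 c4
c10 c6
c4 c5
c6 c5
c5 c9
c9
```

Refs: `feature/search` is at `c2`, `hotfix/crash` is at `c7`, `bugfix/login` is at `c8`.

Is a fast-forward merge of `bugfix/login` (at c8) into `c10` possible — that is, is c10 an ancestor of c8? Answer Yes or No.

No

A fast-forward from c10 to c8 is possible iff c10 is an ancestor of c8.
Ancestors of c8: {c5, c6, c8, c9}.
c10 is not among them, so fast-forward is not possible.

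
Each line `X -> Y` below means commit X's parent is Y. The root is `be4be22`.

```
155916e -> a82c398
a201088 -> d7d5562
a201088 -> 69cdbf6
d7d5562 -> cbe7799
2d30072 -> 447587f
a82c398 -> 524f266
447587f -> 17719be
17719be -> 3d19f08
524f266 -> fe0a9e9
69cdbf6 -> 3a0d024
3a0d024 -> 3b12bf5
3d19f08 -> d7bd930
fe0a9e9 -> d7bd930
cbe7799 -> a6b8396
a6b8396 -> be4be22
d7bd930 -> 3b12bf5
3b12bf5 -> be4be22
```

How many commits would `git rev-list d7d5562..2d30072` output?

Reachable from 2d30072: {17719be, 2d30072, 3b12bf5, 3d19f08, 447587f, be4be22, d7bd930}.
Reachable from d7d5562: {a6b8396, be4be22, cbe7799, d7d5562}.
In 2d30072's history but not d7d5562's: {17719be, 2d30072, 3b12bf5, 3d19f08, 447587f, d7bd930} — 6 commits.

6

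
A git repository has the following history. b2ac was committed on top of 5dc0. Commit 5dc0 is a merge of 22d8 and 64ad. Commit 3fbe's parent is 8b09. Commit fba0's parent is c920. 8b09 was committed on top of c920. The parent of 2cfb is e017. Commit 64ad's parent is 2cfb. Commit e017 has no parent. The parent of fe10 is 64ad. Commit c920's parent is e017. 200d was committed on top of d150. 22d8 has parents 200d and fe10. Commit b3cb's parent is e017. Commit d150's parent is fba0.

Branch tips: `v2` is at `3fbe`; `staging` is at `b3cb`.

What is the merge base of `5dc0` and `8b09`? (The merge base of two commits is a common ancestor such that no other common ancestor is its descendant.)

Ancestors of 5dc0: {200d, 22d8, 2cfb, 5dc0, 64ad, c920, d150, e017, fba0, fe10}.
Ancestors of 8b09: {8b09, c920, e017}.
Common ancestors: {c920, e017}.
Among these, c920 is not an ancestor of any other common ancestor — it is the merge base.

c920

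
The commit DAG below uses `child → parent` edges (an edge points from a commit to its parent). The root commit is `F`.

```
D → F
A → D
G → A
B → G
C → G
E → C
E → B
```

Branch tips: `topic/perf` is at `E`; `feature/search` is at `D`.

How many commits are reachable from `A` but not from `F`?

2

Reachable from A: {A, D, F}.
Reachable from F: {F}.
In A's history but not F's: {A, D} — 2 commits.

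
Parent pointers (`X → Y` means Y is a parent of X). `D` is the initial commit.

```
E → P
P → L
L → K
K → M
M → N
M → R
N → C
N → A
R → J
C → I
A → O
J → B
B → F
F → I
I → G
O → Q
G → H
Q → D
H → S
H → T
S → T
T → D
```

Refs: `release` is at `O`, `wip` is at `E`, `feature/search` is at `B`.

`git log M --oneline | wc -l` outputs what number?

16

Walking parent pointers from M: reachable set = {A, B, C, D, F, G, H, I, J, M, N, O, Q, R, S, T}.
That is 16 commits.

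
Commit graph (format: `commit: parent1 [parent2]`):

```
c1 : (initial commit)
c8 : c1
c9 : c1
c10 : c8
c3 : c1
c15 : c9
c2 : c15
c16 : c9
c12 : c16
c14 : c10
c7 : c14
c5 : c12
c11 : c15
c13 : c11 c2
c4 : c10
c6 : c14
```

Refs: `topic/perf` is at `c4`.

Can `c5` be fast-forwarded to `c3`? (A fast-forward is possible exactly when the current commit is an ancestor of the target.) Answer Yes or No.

No

A fast-forward from c5 to c3 is possible iff c5 is an ancestor of c3.
Ancestors of c3: {c1, c3}.
c5 is not among them, so fast-forward is not possible.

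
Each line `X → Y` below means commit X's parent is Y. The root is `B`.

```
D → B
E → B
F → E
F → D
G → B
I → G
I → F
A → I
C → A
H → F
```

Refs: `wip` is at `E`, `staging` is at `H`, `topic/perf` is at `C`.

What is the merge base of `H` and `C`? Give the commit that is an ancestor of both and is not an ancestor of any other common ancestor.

F

Ancestors of H: {B, D, E, F, H}.
Ancestors of C: {A, B, C, D, E, F, G, I}.
Common ancestors: {B, D, E, F}.
Among these, F is not an ancestor of any other common ancestor — it is the merge base.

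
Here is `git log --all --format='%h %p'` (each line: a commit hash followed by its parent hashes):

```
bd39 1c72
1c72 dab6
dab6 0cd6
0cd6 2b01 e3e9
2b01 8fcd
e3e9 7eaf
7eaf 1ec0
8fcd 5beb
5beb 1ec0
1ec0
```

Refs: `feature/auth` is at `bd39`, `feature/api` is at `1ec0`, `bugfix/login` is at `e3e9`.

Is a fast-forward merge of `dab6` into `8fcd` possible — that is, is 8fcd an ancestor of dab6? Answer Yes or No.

Yes

A fast-forward from 8fcd to dab6 is possible iff 8fcd is an ancestor of dab6.
Ancestors of dab6: {0cd6, 1ec0, 2b01, 5beb, 7eaf, 8fcd, dab6, e3e9}.
8fcd is among them, so fast-forward is possible.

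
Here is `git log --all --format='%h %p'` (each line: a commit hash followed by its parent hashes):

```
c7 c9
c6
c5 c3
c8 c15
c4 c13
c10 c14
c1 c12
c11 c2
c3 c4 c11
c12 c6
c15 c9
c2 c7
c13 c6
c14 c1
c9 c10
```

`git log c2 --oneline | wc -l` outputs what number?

8

Walking parent pointers from c2: reachable set = {c1, c10, c12, c14, c2, c6, c7, c9}.
That is 8 commits.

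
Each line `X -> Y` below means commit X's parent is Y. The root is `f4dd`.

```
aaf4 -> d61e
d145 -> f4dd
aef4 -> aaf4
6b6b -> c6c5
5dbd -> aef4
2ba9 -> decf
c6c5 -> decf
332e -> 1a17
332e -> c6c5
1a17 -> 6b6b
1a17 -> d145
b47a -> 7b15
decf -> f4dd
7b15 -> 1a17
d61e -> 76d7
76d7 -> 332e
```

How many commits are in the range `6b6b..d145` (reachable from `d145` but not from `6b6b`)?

Reachable from d145: {d145, f4dd}.
Reachable from 6b6b: {6b6b, c6c5, decf, f4dd}.
In d145's history but not 6b6b's: {d145} — 1 commit.

1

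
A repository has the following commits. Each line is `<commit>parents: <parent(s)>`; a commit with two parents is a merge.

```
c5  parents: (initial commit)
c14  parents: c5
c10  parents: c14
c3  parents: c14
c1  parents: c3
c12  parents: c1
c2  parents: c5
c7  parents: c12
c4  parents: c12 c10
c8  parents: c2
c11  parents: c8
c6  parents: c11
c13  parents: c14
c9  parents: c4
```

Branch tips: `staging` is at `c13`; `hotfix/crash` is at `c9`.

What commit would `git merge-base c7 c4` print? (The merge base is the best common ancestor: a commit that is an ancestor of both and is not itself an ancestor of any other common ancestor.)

Ancestors of c7: {c1, c12, c14, c3, c5, c7}.
Ancestors of c4: {c1, c10, c12, c14, c3, c4, c5}.
Common ancestors: {c1, c12, c14, c3, c5}.
Among these, c12 is not an ancestor of any other common ancestor — it is the merge base.

c12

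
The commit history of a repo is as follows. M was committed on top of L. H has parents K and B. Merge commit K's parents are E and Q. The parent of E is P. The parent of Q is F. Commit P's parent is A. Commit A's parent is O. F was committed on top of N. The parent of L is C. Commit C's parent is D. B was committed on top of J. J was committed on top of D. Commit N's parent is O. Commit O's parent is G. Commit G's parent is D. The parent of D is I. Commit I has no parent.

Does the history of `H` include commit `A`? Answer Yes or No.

Yes

Ancestors of H (commits reachable by following parents): {A, B, D, E, F, G, H, I, J, K, N, O, P, Q}.
A is in that set, so it is an ancestor of H.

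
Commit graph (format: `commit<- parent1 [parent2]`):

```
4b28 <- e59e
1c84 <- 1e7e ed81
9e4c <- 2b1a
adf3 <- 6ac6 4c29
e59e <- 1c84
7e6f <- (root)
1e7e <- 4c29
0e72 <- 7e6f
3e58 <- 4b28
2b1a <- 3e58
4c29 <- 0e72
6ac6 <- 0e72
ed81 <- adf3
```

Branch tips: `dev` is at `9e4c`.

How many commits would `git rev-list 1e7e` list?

4

Walking parent pointers from 1e7e: reachable set = {0e72, 1e7e, 4c29, 7e6f}.
That is 4 commits.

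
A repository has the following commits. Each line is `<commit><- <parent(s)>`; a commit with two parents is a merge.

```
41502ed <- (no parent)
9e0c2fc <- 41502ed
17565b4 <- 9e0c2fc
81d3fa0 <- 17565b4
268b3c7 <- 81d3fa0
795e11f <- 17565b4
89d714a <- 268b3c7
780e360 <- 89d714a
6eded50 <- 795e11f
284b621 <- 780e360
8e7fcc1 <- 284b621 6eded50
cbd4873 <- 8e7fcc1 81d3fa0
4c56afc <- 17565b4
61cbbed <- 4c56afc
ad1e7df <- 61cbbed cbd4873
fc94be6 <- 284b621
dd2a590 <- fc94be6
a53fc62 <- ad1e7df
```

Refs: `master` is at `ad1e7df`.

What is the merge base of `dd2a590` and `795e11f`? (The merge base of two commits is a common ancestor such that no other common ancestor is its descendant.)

17565b4

Ancestors of dd2a590: {17565b4, 268b3c7, 284b621, 41502ed, 780e360, 81d3fa0, 89d714a, 9e0c2fc, dd2a590, fc94be6}.
Ancestors of 795e11f: {17565b4, 41502ed, 795e11f, 9e0c2fc}.
Common ancestors: {17565b4, 41502ed, 9e0c2fc}.
Among these, 17565b4 is not an ancestor of any other common ancestor — it is the merge base.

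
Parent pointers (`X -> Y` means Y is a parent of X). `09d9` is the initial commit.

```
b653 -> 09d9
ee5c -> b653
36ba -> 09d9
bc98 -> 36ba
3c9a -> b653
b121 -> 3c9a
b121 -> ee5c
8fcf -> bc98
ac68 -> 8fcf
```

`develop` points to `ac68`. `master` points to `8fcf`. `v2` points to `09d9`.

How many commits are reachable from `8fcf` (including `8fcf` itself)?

Walking parent pointers from 8fcf: reachable set = {09d9, 36ba, 8fcf, bc98}.
That is 4 commits.

4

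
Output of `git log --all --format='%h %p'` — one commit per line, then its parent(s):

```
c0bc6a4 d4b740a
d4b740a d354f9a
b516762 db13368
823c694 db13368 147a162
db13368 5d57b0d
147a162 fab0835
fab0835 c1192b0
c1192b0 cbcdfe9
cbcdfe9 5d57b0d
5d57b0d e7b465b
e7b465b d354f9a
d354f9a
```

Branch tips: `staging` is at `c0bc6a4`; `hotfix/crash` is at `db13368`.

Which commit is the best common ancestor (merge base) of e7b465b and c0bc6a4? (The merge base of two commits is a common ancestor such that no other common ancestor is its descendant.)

Ancestors of e7b465b: {d354f9a, e7b465b}.
Ancestors of c0bc6a4: {c0bc6a4, d354f9a, d4b740a}.
Common ancestors: {d354f9a}.
The only common ancestor is d354f9a, so it is the merge base.

d354f9a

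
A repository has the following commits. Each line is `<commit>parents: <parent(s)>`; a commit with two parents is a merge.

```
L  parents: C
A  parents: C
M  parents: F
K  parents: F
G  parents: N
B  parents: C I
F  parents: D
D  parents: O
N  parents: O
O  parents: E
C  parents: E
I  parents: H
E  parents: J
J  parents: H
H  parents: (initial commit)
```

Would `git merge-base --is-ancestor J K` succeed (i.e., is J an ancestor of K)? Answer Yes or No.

Yes

Ancestors of K (commits reachable by following parents): {D, E, F, H, J, K, O}.
J is in that set, so it is an ancestor of K.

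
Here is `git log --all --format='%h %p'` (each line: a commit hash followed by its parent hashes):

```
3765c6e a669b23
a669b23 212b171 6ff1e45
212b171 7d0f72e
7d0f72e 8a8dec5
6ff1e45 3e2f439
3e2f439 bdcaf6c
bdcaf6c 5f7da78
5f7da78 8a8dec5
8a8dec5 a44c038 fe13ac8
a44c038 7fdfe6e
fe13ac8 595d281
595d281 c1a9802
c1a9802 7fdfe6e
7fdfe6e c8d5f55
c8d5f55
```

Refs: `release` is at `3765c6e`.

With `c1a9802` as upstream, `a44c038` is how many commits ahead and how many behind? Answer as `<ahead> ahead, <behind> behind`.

1 ahead, 1 behind

Reachable from a44c038: {7fdfe6e, a44c038, c8d5f55}.
Reachable from c1a9802: {7fdfe6e, c1a9802, c8d5f55}.
Only in a44c038's history (ahead): {a44c038} — 1.
Only in c1a9802's history (behind): {c1a9802} — 1.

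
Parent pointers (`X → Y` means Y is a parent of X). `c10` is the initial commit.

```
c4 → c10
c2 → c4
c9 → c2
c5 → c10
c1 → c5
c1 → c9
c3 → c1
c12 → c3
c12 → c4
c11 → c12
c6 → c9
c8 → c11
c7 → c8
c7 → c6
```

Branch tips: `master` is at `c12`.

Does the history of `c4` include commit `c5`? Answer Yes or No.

No

Ancestors of c4: {c10, c4}.
c5 is not in that set, so it is not an ancestor of c4.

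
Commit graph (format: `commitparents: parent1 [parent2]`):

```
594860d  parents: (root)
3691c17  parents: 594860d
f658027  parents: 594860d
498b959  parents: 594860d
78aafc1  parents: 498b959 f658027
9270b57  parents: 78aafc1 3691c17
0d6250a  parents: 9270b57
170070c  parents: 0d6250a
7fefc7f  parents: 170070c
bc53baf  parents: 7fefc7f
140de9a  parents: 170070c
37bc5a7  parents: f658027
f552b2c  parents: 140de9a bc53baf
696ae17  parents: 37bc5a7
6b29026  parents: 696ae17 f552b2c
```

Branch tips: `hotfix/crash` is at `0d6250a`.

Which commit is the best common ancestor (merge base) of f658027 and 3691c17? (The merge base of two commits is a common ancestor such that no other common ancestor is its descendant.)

Ancestors of f658027: {594860d, f658027}.
Ancestors of 3691c17: {3691c17, 594860d}.
Common ancestors: {594860d}.
The only common ancestor is 594860d, so it is the merge base.

594860d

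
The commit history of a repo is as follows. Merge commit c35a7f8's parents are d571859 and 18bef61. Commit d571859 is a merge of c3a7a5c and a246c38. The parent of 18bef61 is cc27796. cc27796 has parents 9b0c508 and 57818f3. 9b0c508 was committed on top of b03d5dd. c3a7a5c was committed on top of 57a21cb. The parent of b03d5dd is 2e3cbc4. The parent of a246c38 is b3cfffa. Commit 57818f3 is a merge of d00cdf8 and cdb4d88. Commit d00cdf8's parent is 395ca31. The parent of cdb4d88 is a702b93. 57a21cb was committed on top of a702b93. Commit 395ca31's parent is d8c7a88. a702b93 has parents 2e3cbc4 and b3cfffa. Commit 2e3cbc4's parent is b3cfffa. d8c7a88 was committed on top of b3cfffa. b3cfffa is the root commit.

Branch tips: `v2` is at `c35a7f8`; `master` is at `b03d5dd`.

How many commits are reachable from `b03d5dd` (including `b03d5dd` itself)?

3

Walking parent pointers from b03d5dd: reachable set = {2e3cbc4, b03d5dd, b3cfffa}.
That is 3 commits.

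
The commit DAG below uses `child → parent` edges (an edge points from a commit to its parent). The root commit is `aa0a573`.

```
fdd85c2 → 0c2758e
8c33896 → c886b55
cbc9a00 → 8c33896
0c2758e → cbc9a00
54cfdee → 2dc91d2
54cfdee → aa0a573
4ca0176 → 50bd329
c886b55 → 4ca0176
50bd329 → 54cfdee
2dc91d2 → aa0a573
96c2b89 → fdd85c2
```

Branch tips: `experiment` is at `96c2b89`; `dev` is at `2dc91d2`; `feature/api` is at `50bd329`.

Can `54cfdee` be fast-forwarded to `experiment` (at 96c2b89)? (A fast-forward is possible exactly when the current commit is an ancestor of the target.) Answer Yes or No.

Yes

A fast-forward from 54cfdee to 96c2b89 is possible iff 54cfdee is an ancestor of 96c2b89.
Ancestors of 96c2b89: {0c2758e, 2dc91d2, 4ca0176, 50bd329, 54cfdee, 8c33896, 96c2b89, aa0a573, c886b55, cbc9a00, fdd85c2}.
54cfdee is among them, so fast-forward is possible.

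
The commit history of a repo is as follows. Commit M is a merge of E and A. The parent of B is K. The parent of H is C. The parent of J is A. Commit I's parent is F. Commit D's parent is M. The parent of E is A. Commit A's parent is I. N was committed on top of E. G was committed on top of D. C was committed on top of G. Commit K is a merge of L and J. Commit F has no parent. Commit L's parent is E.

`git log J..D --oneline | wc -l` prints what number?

3

Reachable from D: {A, D, E, F, I, M}.
Reachable from J: {A, F, I, J}.
In D's history but not J's: {D, E, M} — 3 commits.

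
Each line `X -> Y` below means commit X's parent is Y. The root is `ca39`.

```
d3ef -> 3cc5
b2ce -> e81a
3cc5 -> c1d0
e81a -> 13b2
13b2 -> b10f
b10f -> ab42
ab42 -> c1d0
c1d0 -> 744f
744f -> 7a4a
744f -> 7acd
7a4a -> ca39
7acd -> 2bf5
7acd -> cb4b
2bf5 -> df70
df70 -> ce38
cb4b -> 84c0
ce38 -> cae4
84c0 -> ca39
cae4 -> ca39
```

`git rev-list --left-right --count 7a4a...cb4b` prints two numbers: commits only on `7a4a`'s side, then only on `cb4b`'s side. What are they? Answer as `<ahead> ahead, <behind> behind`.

1 ahead, 2 behind

Reachable from 7a4a: {7a4a, ca39}.
Reachable from cb4b: {84c0, ca39, cb4b}.
Only in 7a4a's history (ahead): {7a4a} — 1.
Only in cb4b's history (behind): {84c0, cb4b} — 2.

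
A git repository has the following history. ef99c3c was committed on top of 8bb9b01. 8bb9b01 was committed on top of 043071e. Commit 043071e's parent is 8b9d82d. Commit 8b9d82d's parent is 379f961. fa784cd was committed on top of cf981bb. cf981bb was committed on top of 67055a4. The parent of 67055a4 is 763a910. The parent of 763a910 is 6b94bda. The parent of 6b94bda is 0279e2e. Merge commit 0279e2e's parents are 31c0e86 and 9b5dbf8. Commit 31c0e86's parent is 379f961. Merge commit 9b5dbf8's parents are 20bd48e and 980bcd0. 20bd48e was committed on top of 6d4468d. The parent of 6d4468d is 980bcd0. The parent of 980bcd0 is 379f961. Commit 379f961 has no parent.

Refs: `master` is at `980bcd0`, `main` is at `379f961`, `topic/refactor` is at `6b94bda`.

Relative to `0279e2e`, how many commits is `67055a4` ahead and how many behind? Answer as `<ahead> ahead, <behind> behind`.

Reachable from 67055a4: {0279e2e, 20bd48e, 31c0e86, 379f961, 67055a4, 6b94bda, 6d4468d, 763a910, 980bcd0, 9b5dbf8}.
Reachable from 0279e2e: {0279e2e, 20bd48e, 31c0e86, 379f961, 6d4468d, 980bcd0, 9b5dbf8}.
Only in 67055a4's history (ahead): {67055a4, 6b94bda, 763a910} — 3.
Only in 0279e2e's history (behind): {} — 0.

3 ahead, 0 behind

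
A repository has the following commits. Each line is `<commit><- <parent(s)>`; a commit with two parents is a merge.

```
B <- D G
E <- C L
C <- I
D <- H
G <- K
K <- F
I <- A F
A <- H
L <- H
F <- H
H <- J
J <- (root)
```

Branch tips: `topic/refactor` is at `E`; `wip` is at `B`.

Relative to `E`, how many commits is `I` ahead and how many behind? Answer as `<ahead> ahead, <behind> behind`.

Reachable from I: {A, F, H, I, J}.
Reachable from E: {A, C, E, F, H, I, J, L}.
Only in I's history (ahead): {} — 0.
Only in E's history (behind): {C, E, L} — 3.

0 ahead, 3 behind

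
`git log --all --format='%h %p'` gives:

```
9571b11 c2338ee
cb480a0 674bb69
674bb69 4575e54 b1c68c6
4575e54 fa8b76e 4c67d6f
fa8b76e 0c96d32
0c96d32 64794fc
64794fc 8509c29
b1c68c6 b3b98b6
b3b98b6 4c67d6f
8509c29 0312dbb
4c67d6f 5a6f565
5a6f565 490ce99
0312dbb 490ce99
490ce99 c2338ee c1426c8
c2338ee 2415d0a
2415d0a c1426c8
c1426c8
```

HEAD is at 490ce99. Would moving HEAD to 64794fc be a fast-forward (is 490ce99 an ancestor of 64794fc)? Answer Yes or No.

A fast-forward from 490ce99 to 64794fc is possible iff 490ce99 is an ancestor of 64794fc.
Ancestors of 64794fc: {0312dbb, 2415d0a, 490ce99, 64794fc, 8509c29, c1426c8, c2338ee}.
490ce99 is among them, so fast-forward is possible.

Yes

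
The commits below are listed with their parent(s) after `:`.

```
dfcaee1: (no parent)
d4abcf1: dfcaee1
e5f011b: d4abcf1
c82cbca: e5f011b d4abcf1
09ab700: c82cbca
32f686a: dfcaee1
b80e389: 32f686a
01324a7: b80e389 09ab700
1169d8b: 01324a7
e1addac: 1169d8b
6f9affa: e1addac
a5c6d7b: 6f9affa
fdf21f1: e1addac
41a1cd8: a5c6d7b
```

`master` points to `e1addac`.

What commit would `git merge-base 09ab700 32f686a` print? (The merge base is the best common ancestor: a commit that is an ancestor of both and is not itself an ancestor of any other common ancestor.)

dfcaee1

Ancestors of 09ab700: {09ab700, c82cbca, d4abcf1, dfcaee1, e5f011b}.
Ancestors of 32f686a: {32f686a, dfcaee1}.
Common ancestors: {dfcaee1}.
The only common ancestor is dfcaee1, so it is the merge base.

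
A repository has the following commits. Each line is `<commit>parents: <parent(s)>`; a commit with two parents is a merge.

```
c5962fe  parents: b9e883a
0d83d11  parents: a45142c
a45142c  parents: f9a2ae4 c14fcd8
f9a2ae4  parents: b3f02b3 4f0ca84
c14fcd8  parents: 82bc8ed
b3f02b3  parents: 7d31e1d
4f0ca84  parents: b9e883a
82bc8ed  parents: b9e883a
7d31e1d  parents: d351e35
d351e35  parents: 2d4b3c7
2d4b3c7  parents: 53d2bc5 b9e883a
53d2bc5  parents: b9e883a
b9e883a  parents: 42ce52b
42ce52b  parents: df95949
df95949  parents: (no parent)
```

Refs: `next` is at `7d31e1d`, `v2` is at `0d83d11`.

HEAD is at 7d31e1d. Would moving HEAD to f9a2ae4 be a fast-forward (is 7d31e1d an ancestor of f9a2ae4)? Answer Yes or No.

A fast-forward from 7d31e1d to f9a2ae4 is possible iff 7d31e1d is an ancestor of f9a2ae4.
Ancestors of f9a2ae4: {2d4b3c7, 42ce52b, 4f0ca84, 53d2bc5, 7d31e1d, b3f02b3, b9e883a, d351e35, df95949, f9a2ae4}.
7d31e1d is among them, so fast-forward is possible.

Yes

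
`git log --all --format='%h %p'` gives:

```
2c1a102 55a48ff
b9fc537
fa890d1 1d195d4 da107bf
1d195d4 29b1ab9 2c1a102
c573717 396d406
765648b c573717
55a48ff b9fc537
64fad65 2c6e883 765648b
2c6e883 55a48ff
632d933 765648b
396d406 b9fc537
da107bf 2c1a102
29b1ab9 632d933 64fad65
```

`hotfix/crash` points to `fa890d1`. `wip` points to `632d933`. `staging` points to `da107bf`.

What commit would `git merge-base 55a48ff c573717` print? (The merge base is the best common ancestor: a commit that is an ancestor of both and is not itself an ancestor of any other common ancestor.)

b9fc537

Ancestors of 55a48ff: {55a48ff, b9fc537}.
Ancestors of c573717: {396d406, b9fc537, c573717}.
Common ancestors: {b9fc537}.
The only common ancestor is b9fc537, so it is the merge base.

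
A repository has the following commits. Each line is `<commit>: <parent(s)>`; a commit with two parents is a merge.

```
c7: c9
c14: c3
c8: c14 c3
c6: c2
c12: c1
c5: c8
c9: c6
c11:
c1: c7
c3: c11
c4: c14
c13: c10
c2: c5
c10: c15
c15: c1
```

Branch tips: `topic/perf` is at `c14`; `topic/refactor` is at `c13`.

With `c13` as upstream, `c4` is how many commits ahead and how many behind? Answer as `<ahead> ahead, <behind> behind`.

1 ahead, 10 behind

Reachable from c4: {c11, c14, c3, c4}.
Reachable from c13: {c1, c10, c11, c13, c14, c15, c2, c3, c5, c6, c7, c8, c9}.
Only in c4's history (ahead): {c4} — 1.
Only in c13's history (behind): {c1, c10, c13, c15, c2, c5, c6, c7, c8, c9} — 10.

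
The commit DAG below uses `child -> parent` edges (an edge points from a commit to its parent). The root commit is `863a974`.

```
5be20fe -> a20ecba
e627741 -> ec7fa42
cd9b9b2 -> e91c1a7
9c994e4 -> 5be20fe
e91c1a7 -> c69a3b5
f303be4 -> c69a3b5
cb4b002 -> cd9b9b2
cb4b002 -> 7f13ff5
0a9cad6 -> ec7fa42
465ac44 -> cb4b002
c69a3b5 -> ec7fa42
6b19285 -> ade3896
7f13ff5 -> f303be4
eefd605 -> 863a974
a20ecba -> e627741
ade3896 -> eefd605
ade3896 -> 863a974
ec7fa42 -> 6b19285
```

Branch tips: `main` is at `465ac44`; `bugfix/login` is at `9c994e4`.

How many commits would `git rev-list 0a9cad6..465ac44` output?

Reachable from 465ac44: {465ac44, 6b19285, 7f13ff5, 863a974, ade3896, c69a3b5, cb4b002, cd9b9b2, e91c1a7, ec7fa42, eefd605, f303be4}.
Reachable from 0a9cad6: {0a9cad6, 6b19285, 863a974, ade3896, ec7fa42, eefd605}.
In 465ac44's history but not 0a9cad6's: {465ac44, 7f13ff5, c69a3b5, cb4b002, cd9b9b2, e91c1a7, f303be4} — 7 commits.

7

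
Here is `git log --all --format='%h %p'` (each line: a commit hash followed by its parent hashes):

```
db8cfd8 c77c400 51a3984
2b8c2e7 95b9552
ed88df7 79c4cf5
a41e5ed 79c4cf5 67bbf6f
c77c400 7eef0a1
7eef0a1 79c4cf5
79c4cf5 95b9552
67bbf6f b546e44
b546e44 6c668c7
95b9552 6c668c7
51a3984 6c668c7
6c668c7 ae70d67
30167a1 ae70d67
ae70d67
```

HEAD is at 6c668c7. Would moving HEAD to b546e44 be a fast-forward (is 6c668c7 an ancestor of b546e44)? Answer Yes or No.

Yes

A fast-forward from 6c668c7 to b546e44 is possible iff 6c668c7 is an ancestor of b546e44.
Ancestors of b546e44: {6c668c7, ae70d67, b546e44}.
6c668c7 is among them, so fast-forward is possible.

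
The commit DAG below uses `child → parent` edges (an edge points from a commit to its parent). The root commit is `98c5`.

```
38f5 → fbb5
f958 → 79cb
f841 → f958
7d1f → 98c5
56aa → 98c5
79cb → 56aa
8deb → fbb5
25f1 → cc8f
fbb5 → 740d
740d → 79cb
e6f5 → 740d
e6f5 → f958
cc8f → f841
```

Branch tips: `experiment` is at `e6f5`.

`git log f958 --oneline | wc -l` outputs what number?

Walking parent pointers from f958: reachable set = {56aa, 79cb, 98c5, f958}.
That is 4 commits.

4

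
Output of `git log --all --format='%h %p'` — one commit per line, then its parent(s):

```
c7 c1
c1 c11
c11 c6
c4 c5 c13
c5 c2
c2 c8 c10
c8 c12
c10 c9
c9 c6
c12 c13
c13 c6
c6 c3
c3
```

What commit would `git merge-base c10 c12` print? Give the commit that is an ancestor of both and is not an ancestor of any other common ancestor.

Ancestors of c10: {c10, c3, c6, c9}.
Ancestors of c12: {c12, c13, c3, c6}.
Common ancestors: {c3, c6}.
Among these, c6 is not an ancestor of any other common ancestor — it is the merge base.

c6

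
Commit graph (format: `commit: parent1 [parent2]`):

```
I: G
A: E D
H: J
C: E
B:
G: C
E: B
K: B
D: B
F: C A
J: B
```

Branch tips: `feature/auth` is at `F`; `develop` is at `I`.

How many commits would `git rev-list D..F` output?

4

Reachable from F: {A, B, C, D, E, F}.
Reachable from D: {B, D}.
In F's history but not D's: {A, C, E, F} — 4 commits.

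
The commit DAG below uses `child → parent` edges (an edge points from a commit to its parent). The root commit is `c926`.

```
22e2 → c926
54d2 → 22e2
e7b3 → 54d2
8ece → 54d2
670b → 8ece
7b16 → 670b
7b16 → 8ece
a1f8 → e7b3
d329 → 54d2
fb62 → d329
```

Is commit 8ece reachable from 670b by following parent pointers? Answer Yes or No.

Yes

Ancestors of 670b (commits reachable by following parents): {22e2, 54d2, 670b, 8ece, c926}.
8ece is in that set, so it is an ancestor of 670b.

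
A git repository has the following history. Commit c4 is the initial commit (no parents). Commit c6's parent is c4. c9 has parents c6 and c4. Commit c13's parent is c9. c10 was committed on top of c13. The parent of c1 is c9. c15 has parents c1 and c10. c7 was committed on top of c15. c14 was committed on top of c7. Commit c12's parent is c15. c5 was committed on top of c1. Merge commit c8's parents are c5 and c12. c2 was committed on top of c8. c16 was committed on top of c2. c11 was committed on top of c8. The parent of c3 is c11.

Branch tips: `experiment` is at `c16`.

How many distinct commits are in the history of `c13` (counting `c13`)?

4

Walking parent pointers from c13: reachable set = {c13, c4, c6, c9}.
That is 4 commits.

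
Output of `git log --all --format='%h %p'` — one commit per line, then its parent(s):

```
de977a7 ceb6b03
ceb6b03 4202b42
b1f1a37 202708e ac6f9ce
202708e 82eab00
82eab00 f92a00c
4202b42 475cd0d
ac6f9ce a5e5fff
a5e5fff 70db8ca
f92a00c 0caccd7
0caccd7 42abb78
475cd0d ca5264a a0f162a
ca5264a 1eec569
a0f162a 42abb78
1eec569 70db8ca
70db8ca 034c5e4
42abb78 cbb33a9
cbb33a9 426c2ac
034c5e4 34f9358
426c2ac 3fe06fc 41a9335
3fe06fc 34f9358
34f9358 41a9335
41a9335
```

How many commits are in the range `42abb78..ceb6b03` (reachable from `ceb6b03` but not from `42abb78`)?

Reachable from ceb6b03: {034c5e4, 1eec569, 34f9358, 3fe06fc, 41a9335, 4202b42, 426c2ac, 42abb78, 475cd0d, 70db8ca, a0f162a, ca5264a, cbb33a9, ceb6b03}.
Reachable from 42abb78: {34f9358, 3fe06fc, 41a9335, 426c2ac, 42abb78, cbb33a9}.
In ceb6b03's history but not 42abb78's: {034c5e4, 1eec569, 4202b42, 475cd0d, 70db8ca, a0f162a, ca5264a, ceb6b03} — 8 commits.

8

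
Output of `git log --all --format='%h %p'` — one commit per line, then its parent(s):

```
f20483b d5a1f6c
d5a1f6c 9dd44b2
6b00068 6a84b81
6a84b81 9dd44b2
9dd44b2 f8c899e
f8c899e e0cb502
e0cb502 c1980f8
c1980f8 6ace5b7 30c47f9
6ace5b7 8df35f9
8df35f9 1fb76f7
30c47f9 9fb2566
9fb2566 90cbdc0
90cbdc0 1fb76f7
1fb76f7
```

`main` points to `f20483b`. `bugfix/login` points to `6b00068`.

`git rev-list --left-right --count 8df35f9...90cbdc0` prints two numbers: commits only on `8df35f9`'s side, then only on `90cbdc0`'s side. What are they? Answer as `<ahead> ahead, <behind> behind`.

Reachable from 8df35f9: {1fb76f7, 8df35f9}.
Reachable from 90cbdc0: {1fb76f7, 90cbdc0}.
Only in 8df35f9's history (ahead): {8df35f9} — 1.
Only in 90cbdc0's history (behind): {90cbdc0} — 1.

1 ahead, 1 behind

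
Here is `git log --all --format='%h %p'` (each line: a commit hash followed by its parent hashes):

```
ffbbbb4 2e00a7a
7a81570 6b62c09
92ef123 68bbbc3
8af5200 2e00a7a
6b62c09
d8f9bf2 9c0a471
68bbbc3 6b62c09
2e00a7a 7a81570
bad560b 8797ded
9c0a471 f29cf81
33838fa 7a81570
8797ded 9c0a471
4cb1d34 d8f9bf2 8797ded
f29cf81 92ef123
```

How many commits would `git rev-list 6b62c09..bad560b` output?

Reachable from bad560b: {68bbbc3, 6b62c09, 8797ded, 92ef123, 9c0a471, bad560b, f29cf81}.
Reachable from 6b62c09: {6b62c09}.
In bad560b's history but not 6b62c09's: {68bbbc3, 8797ded, 92ef123, 9c0a471, bad560b, f29cf81} — 6 commits.

6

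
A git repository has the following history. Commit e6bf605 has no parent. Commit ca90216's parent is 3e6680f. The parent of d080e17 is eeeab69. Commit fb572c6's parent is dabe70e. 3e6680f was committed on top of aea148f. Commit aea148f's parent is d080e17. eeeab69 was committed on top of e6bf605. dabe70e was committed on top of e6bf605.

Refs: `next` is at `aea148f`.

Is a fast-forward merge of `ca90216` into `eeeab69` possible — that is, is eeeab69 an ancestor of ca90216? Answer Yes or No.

A fast-forward from eeeab69 to ca90216 is possible iff eeeab69 is an ancestor of ca90216.
Ancestors of ca90216: {3e6680f, aea148f, ca90216, d080e17, e6bf605, eeeab69}.
eeeab69 is among them, so fast-forward is possible.

Yes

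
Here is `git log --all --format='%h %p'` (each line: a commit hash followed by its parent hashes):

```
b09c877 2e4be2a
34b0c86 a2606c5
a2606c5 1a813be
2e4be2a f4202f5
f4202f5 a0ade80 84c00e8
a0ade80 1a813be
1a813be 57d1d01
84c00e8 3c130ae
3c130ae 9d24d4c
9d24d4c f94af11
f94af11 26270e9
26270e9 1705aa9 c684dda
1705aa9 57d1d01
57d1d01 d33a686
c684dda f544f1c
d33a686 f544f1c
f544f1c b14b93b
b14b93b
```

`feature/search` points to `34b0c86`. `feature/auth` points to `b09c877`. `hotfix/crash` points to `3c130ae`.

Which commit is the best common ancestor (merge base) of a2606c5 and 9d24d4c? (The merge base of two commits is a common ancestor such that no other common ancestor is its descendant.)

57d1d01

Ancestors of a2606c5: {1a813be, 57d1d01, a2606c5, b14b93b, d33a686, f544f1c}.
Ancestors of 9d24d4c: {1705aa9, 26270e9, 57d1d01, 9d24d4c, b14b93b, c684dda, d33a686, f544f1c, f94af11}.
Common ancestors: {57d1d01, b14b93b, d33a686, f544f1c}.
Among these, 57d1d01 is not an ancestor of any other common ancestor — it is the merge base.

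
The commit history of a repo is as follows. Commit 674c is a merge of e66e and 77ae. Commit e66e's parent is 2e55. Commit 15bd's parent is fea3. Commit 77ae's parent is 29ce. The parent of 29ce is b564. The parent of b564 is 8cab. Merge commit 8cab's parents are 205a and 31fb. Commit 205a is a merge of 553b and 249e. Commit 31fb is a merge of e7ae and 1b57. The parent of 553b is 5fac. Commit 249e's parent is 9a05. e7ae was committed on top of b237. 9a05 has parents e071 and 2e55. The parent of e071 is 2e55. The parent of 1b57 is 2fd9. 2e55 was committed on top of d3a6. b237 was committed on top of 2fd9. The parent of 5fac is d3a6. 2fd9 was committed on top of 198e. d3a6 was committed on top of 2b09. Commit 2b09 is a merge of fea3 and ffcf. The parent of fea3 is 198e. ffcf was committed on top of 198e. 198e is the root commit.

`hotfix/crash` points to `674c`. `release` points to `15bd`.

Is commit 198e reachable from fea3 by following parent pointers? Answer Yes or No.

Yes

Ancestors of fea3 (commits reachable by following parents): {198e, fea3}.
198e is in that set, so it is an ancestor of fea3.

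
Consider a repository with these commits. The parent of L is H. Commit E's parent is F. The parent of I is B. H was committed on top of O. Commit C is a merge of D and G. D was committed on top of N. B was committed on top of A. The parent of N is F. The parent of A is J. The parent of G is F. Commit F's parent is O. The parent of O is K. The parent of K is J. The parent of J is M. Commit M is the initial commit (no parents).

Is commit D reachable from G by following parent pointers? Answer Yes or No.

No

Ancestors of G: {F, G, J, K, M, O}.
D is not in that set, so it is not an ancestor of G.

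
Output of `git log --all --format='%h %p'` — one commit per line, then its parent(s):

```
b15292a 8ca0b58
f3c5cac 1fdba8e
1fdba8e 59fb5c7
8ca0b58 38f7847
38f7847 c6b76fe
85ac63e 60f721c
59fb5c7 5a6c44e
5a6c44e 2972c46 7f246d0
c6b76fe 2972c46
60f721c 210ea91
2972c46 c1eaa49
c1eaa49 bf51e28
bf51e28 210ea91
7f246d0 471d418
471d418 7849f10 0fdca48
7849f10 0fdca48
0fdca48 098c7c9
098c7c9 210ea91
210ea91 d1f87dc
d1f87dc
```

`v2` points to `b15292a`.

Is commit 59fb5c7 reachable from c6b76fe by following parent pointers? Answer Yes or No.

Ancestors of c6b76fe: {210ea91, 2972c46, bf51e28, c1eaa49, c6b76fe, d1f87dc}.
59fb5c7 is not in that set, so it is not an ancestor of c6b76fe.

No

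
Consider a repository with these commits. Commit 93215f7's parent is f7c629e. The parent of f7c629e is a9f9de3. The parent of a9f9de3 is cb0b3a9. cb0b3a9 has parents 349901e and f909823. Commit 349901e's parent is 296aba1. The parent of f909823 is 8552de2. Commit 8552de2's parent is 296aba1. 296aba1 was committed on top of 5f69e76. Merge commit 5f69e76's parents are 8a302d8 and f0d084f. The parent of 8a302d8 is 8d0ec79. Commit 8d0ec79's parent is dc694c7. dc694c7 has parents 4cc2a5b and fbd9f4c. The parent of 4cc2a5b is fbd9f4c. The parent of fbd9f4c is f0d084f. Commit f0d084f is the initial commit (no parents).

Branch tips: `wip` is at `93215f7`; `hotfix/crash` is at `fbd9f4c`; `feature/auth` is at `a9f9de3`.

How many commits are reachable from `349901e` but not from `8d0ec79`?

4

Reachable from 349901e: {296aba1, 349901e, 4cc2a5b, 5f69e76, 8a302d8, 8d0ec79, dc694c7, f0d084f, fbd9f4c}.
Reachable from 8d0ec79: {4cc2a5b, 8d0ec79, dc694c7, f0d084f, fbd9f4c}.
In 349901e's history but not 8d0ec79's: {296aba1, 349901e, 5f69e76, 8a302d8} — 4 commits.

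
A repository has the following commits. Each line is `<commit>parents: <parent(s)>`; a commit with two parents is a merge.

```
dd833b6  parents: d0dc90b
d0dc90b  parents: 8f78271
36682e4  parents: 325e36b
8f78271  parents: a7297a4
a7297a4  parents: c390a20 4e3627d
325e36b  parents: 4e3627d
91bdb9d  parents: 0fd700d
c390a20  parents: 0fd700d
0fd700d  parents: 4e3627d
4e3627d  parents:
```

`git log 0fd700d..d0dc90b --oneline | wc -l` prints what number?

4

Reachable from d0dc90b: {0fd700d, 4e3627d, 8f78271, a7297a4, c390a20, d0dc90b}.
Reachable from 0fd700d: {0fd700d, 4e3627d}.
In d0dc90b's history but not 0fd700d's: {8f78271, a7297a4, c390a20, d0dc90b} — 4 commits.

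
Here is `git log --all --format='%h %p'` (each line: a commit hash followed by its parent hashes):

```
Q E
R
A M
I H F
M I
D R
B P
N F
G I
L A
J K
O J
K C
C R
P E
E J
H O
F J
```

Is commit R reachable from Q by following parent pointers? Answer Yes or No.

Ancestors of Q (commits reachable by following parents): {C, E, J, K, Q, R}.
R is in that set, so it is an ancestor of Q.

Yes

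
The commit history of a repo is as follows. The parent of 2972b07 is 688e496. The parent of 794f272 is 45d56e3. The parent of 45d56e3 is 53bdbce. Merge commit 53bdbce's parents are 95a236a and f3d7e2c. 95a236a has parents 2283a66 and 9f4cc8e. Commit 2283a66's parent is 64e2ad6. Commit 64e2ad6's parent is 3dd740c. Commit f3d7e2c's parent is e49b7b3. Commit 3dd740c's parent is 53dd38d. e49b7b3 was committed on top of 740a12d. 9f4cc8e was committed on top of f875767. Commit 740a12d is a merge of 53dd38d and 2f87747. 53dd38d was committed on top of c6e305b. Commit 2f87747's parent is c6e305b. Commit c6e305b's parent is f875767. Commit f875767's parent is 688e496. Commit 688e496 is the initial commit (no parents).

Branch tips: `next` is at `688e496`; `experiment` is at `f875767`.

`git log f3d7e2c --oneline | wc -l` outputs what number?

Walking parent pointers from f3d7e2c: reachable set = {2f87747, 53dd38d, 688e496, 740a12d, c6e305b, e49b7b3, f3d7e2c, f875767}.
That is 8 commits.

8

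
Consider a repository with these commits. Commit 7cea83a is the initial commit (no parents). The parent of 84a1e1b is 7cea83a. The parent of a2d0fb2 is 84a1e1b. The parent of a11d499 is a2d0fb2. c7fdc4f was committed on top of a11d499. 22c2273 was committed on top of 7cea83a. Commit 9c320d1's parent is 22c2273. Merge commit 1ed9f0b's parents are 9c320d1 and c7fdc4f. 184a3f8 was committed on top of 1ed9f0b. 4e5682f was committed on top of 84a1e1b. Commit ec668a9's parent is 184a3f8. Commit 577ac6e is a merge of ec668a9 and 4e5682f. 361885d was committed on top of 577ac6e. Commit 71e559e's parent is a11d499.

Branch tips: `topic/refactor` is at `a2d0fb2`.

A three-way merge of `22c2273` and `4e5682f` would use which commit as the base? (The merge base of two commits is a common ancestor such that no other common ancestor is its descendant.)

Ancestors of 22c2273: {22c2273, 7cea83a}.
Ancestors of 4e5682f: {4e5682f, 7cea83a, 84a1e1b}.
Common ancestors: {7cea83a}.
The only common ancestor is 7cea83a, so it is the merge base.

7cea83a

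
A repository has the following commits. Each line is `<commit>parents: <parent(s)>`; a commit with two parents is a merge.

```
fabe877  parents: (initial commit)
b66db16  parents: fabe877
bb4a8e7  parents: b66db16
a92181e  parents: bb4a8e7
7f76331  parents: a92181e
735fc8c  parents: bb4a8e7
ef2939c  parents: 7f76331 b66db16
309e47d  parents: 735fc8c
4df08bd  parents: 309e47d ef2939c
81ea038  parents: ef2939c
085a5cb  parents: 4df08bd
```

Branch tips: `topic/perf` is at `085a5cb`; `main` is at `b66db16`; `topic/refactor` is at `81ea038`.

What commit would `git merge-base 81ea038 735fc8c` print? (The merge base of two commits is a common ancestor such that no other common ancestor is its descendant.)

bb4a8e7

Ancestors of 81ea038: {7f76331, 81ea038, a92181e, b66db16, bb4a8e7, ef2939c, fabe877}.
Ancestors of 735fc8c: {735fc8c, b66db16, bb4a8e7, fabe877}.
Common ancestors: {b66db16, bb4a8e7, fabe877}.
Among these, bb4a8e7 is not an ancestor of any other common ancestor — it is the merge base.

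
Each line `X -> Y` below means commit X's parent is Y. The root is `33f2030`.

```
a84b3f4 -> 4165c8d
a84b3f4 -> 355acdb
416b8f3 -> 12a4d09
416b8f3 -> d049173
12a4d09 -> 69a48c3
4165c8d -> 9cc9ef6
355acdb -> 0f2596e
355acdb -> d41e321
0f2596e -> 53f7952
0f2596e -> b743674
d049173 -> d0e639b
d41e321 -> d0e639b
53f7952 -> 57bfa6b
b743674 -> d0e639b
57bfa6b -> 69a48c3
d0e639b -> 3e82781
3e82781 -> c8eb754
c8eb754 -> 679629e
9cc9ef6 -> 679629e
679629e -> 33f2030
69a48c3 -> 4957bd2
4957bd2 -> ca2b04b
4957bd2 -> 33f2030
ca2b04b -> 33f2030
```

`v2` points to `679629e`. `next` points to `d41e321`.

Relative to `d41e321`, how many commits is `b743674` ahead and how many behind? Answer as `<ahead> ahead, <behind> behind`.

Reachable from b743674: {33f2030, 3e82781, 679629e, b743674, c8eb754, d0e639b}.
Reachable from d41e321: {33f2030, 3e82781, 679629e, c8eb754, d0e639b, d41e321}.
Only in b743674's history (ahead): {b743674} — 1.
Only in d41e321's history (behind): {d41e321} — 1.

1 ahead, 1 behind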